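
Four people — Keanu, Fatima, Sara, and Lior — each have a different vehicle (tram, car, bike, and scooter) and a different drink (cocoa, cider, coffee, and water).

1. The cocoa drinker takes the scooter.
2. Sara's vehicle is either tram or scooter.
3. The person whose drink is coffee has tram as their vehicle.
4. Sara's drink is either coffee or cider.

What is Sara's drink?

With clues 1–3, cider and water are impossible for Sara's drink.
With clues 1–4, cocoa is impossible for Sara's drink.
That leaves coffee.

coffee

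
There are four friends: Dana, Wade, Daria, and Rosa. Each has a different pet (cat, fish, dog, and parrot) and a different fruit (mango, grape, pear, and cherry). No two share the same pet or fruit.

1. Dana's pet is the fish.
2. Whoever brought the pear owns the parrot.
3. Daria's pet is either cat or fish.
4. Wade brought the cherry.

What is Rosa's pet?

Clue 1 rules out fish for Rosa's pet.
With clues 1–3, cat is impossible for Rosa's pet.
With clues 1–4, dog is impossible for Rosa's pet.
That leaves parrot.

parrot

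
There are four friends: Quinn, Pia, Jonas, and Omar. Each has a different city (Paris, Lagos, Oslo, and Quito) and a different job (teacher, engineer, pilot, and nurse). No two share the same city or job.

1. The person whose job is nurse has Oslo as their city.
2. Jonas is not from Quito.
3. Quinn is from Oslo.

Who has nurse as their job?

Quinn

With clues 1–3, Jonas, Omar, and Pia are impossible for the one with job nurse.
That leaves Quinn.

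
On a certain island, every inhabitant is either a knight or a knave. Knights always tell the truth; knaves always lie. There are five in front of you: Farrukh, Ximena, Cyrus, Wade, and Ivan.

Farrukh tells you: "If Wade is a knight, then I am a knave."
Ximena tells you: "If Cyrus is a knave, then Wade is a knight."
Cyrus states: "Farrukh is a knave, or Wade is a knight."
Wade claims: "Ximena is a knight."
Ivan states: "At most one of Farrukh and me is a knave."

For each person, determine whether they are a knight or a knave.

Farrukh: knight, Ximena: knave, Cyrus: knave, Wade: knave, Ivan: knight

Consider Farrukh. Suppose Farrukh is a knave.
Then Farrukh's own statement would have to be false, but it can't be — contradiction.
So Farrukh is a knight.
With that fixed, Ivan's statement is true, so Ivan is a knight.
Consider Ximena. Suppose Ximena is a knight.
Then no assignment of the remaining roles makes every statement match its speaker's type — contradiction.
So Ximena is a knave.
With that fixed, Wade's statement is false, so Wade is a knave.
With that fixed, Cyrus's statement is false, so Cyrus is a knave.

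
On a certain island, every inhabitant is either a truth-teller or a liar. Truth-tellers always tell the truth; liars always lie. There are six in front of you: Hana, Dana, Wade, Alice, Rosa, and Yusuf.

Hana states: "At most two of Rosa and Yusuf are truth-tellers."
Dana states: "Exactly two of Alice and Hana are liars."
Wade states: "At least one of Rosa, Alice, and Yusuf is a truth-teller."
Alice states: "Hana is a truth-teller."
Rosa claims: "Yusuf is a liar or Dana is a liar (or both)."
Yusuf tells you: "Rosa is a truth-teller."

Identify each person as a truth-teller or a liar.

Regardless of anyone's role, Hana's statement is true, so Hana is a truth-teller.
With that fixed, Dana's statement is false, so Dana is a liar.
With that fixed, Alice's statement is true, so Alice is a truth-teller.
With that fixed, Rosa's statement is true, so Rosa is a truth-teller.
With that fixed, Yusuf's statement is true, so Yusuf is a truth-teller.
With that fixed, Wade's statement is true, so Wade is a truth-teller.

Hana: truth-teller, Dana: liar, Wade: truth-teller, Alice: truth-teller, Rosa: truth-teller, Yusuf: truth-teller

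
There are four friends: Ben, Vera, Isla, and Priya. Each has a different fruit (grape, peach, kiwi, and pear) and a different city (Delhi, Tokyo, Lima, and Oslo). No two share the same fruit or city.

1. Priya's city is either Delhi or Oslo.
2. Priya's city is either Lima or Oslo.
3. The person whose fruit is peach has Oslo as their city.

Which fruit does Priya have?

peach

With clues 1–3, grape, kiwi, and pear are impossible for Priya's fruit.
That leaves peach.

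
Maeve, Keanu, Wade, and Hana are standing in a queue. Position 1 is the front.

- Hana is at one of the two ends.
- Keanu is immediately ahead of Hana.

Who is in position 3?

Keanu

With clue 1, Hana is ruled out for position 3.
With clues 1–2, Maeve and Wade are ruled out for position 3.
So position 3 is Keanu.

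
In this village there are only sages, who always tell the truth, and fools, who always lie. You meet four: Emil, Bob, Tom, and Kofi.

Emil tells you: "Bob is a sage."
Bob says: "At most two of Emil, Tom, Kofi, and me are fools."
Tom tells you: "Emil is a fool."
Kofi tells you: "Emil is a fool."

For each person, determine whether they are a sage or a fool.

Consider Emil. Suppose Emil is a fool.
Then no assignment of the remaining roles makes every statement match its speaker's type — contradiction.
So Emil is a sage.
With that fixed, Tom's statement is false, so Tom is a fool.
With that fixed, Kofi's statement is false, so Kofi is a fool.
Consider Bob. Suppose Bob is a fool.
Then Emil's statement comes out false, contradicting Emil being a sage.
So Bob is a sage.

Emil: sage, Bob: sage, Tom: fool, Kofi: fool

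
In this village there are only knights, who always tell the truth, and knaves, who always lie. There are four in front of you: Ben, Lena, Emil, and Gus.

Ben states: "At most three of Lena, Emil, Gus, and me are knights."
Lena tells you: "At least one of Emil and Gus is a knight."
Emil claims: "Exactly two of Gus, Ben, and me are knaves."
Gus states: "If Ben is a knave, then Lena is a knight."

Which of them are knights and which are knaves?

Ben: knight, Lena: knight, Emil: knave, Gus: knight

Consider Ben. Suppose Ben is a knave.
Then Ben's own statement would have to be false, but it can't be — contradiction.
So Ben is a knight.
With that fixed, Gus's statement is true, so Gus is a knight.
With that fixed, Lena's statement is true, so Lena is a knight.
With that fixed, Emil's statement is false, so Emil is a knave.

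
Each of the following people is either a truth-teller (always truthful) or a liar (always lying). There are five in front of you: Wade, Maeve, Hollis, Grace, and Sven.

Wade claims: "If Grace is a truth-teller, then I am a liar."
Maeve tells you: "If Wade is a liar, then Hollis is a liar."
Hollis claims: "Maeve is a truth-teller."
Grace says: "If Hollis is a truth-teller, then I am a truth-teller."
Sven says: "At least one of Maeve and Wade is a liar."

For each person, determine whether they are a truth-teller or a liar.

Wade: truth-teller, Maeve: truth-teller, Hollis: truth-teller, Grace: liar, Sven: liar

Consider Wade. Suppose Wade is a liar.
Then Wade's own statement would have to be false, but it can't be — contradiction.
So Wade is a truth-teller.
With that fixed, Maeve's statement is true, so Maeve is a truth-teller.
With that fixed, Hollis's statement is true, so Hollis is a truth-teller.
With that fixed, Sven's statement is false, so Sven is a liar.
Consider Grace. Suppose Grace is a truth-teller.
Then Wade's statement comes out false, contradicting Wade being a truth-teller.
So Grace is a liar.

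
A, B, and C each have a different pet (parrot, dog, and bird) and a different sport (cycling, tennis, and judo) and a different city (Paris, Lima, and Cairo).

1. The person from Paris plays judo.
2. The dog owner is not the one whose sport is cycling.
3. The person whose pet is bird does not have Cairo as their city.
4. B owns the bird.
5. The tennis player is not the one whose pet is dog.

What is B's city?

Lima

With clues 1–4, Cairo is impossible for B's city.
With clues 1–5, Paris is impossible for B's city.
That leaves Lima.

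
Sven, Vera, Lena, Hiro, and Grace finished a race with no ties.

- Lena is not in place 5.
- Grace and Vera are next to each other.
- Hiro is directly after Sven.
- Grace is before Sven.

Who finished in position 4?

With clues 1–3, Hiro and Lena are ruled out for place 4.
With clues 1–4, Grace and Vera are ruled out for place 4.
So place 4 is Sven.

Sven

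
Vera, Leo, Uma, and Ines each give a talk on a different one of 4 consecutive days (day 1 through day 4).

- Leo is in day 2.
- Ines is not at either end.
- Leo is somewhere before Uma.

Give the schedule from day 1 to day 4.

From clue 1: Leo → day 2.
From clues 1–2: Ines → day 3.
From clues 1–3: Vera → day 1, Uma → day 4.

Vera, Leo, Ines, Uma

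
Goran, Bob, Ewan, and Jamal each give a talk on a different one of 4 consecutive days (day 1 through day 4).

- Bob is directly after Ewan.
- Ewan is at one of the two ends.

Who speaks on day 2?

Bob

With clues 1–2, Ewan, Goran, and Jamal are ruled out for day 2.
So day 2 is Bob.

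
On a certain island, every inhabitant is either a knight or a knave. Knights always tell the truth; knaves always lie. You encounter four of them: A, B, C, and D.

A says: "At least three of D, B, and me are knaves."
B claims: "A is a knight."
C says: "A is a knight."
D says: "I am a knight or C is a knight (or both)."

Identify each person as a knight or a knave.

Consider A. Suppose A is a knight.
Then A's own statement would have to be true, but it can't be — contradiction.
So A is a knave.
With that fixed, B's statement is false, so B is a knave.
With that fixed, C's statement is false, so C is a knave.
Consider D. Suppose D is a knave.
Then A's statement comes out true, contradicting A being a knave.
So D is a knight.

A: knave, B: knave, C: knave, D: knight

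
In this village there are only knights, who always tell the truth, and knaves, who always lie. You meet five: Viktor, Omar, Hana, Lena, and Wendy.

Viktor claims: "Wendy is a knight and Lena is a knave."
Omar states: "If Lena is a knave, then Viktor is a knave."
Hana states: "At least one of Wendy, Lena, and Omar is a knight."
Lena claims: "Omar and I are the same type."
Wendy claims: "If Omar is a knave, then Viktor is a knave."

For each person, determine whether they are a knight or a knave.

Viktor: knave, Omar: knight, Hana: knight, Lena: knight, Wendy: knight

Consider Viktor. Suppose Viktor is a knight.
Then no assignment of the remaining roles makes every statement match its speaker's type — contradiction.
So Viktor is a knave.
With that fixed, Omar's statement is true, so Omar is a knight.
With that fixed, Hana's statement is true, so Hana is a knight.
With that fixed, Wendy's statement is true, so Wendy is a knight.
Consider Lena. Suppose Lena is a knave.
Then Viktor's statement comes out true, contradicting Viktor being a knave.
So Lena is a knight.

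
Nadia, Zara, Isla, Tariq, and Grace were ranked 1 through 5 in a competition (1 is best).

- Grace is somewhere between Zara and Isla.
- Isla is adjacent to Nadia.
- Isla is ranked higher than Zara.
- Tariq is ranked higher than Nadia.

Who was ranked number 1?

Tariq

With clue 1, Grace is ruled out for rank 1.
With clues 1–3, Zara is ruled out for rank 1.
With clues 1–4, Isla and Nadia are ruled out for rank 1.
So rank 1 is Tariq.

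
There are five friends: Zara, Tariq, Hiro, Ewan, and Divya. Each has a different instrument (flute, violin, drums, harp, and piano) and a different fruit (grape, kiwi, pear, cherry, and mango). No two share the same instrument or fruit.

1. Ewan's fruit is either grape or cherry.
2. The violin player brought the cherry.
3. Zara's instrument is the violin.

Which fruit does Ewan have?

Clue 1 rules out kiwi, mango, and pear for Ewan's fruit.
With clues 1–3, cherry is impossible for Ewan's fruit.
That leaves grape.

grape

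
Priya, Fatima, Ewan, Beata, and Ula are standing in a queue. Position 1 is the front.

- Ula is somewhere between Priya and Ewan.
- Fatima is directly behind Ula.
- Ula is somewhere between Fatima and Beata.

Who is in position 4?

Fatima

With clues 1–2, Ula is ruled out for position 4.
With clues 1–3, Beata, Ewan, and Priya are ruled out for position 4.
So position 4 is Fatima.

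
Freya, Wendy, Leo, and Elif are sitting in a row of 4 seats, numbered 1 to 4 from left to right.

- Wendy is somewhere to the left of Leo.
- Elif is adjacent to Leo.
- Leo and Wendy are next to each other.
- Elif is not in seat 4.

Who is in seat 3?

With clues 1–2, Freya and Wendy are ruled out for seat 3.
With clues 1–4, Leo is ruled out for seat 3.
So seat 3 is Elif.

Elif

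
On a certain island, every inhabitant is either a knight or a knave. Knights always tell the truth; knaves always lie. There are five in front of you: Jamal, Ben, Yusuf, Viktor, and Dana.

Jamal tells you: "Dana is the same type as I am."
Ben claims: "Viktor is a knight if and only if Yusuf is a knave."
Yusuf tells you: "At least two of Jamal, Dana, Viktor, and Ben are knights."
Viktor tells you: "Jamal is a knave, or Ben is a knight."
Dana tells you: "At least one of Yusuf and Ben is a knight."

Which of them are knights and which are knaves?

Consider Jamal. Suppose Jamal is a knight.
Then no assignment of the remaining roles makes every statement match its speaker's type — contradiction.
So Jamal is a knave.
With that fixed, Viktor's statement is true, so Viktor is a knight.
Consider Ben. Suppose Ben is a knight.
Then no assignment of the remaining roles makes every statement match its speaker's type — contradiction.
So Ben is a knave.
Consider Yusuf. Suppose Yusuf is a knave.
Then Ben's statement comes out true, contradicting Ben being a knave.
So Yusuf is a knight.
With that fixed, Dana's statement is true, so Dana is a knight.

Jamal: knave, Ben: knave, Yusuf: knight, Viktor: knight, Dana: knight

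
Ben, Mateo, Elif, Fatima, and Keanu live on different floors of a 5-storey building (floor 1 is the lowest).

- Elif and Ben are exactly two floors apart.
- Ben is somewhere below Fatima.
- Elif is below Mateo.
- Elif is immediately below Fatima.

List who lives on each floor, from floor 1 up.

Ben, Keanu, Elif, Fatima, Mateo

From clues 1–2: Ben is in {1,2,3,4}.
From clues 1–4: Ben → floor 1, Keanu → floor 2, Elif → floor 3, Fatima → floor 4, Mateo → floor 5.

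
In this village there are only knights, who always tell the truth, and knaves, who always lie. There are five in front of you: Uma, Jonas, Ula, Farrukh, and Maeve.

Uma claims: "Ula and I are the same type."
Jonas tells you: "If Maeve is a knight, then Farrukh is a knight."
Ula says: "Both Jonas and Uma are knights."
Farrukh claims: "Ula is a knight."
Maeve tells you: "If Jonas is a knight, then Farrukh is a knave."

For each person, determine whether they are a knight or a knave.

Uma: knight, Jonas: knight, Ula: knight, Farrukh: knight, Maeve: knave

Consider Uma. Suppose Uma is a knave.
Then no assignment of the remaining roles makes every statement match its speaker's type — contradiction.
So Uma is a knight.
Consider Jonas. Suppose Jonas is a knave.
Then no assignment of the remaining roles makes every statement match its speaker's type — contradiction.
So Jonas is a knight.
With that fixed, Ula's statement is true, so Ula is a knight.
With that fixed, Farrukh's statement is true, so Farrukh is a knight.
With that fixed, Maeve's statement is false, so Maeve is a knave.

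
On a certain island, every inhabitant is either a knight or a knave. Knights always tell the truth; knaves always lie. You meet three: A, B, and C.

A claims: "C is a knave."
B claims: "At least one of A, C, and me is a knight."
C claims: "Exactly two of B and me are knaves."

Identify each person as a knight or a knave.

A: knight, B: knight, C: knave

Consider A. Suppose A is a knave.
Then no assignment of the remaining roles makes every statement match its speaker's type — contradiction.
So A is a knight.
With that fixed, B's statement is true, so B is a knight.
With that fixed, C's statement is false, so C is a knave.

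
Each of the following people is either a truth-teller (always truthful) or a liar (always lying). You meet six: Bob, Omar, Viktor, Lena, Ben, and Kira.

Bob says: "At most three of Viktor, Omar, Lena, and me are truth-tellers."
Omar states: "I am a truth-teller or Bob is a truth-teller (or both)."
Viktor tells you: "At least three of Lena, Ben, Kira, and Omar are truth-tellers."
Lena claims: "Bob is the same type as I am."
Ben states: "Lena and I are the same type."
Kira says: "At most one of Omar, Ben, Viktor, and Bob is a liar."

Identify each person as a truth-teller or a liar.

Consider Bob. Suppose Bob is a liar.
Then Bob's own statement would have to be false, but it can't be — contradiction.
So Bob is a truth-teller.
With that fixed, Omar's statement is true, so Omar is a truth-teller.
Consider Viktor. Suppose Viktor is a truth-teller.
Then no assignment of the remaining roles makes every statement match its speaker's type — contradiction.
So Viktor is a liar.
Consider Lena. Suppose Lena is a liar.
Then whichever role Ben has, Ben's statement has the wrong truth value — contradiction.
So Lena is a truth-teller.
Consider Ben. Suppose Ben is a truth-teller.
Then Viktor's statement comes out true, contradicting Viktor being a liar.
So Ben is a liar.
With that fixed, Kira's statement is false, so Kira is a liar.

Bob: truth-teller, Omar: truth-teller, Viktor: liar, Lena: truth-teller, Ben: liar, Kira: liar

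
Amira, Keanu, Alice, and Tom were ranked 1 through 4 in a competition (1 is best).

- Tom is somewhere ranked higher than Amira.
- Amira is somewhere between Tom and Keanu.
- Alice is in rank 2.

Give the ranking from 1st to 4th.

From clue 1: Amira is in {2,3,4}.
From clues 1–2: Amira is in {2,3}.
From clues 1–3: Tom → rank 1, Alice → rank 2, Amira → rank 3, Keanu → rank 4.

Tom, Alice, Amira, Keanu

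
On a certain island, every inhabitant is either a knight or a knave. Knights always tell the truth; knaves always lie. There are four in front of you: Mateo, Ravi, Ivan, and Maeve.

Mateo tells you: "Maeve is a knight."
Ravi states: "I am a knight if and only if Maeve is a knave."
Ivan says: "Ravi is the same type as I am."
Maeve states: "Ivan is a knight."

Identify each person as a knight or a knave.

Consider Mateo. Suppose Mateo is a knight.
Then no assignment of the remaining roles makes every statement match its speaker's type — contradiction.
So Mateo is a knave.
Consider Ravi. Suppose Ravi is a knave.
Then whichever role Ivan has, Ivan's statement has the wrong truth value — contradiction.
So Ravi is a knight.
Consider Ivan. Suppose Ivan is a knight.
Then no assignment of the remaining roles makes every statement match its speaker's type — contradiction.
So Ivan is a knave.
With that fixed, Maeve's statement is false, so Maeve is a knave.

Mateo: knave, Ravi: knight, Ivan: knave, Maeve: knave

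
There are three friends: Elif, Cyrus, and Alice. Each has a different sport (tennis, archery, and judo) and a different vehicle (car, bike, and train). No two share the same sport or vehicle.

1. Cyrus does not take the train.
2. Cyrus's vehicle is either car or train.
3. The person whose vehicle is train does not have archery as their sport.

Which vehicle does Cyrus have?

car

Clue 1 rules out train for Cyrus's vehicle.
With clues 1–2, bike is impossible for Cyrus's vehicle.
That leaves car.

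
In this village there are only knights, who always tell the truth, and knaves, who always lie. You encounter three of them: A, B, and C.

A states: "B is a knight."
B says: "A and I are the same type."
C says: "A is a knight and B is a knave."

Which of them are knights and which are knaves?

A: knight, B: knight, C: knave

Consider A. Suppose A is a knave.
Then whichever role B has, B's statement has the wrong truth value — contradiction.
So A is a knight.
Consider B. Suppose B is a knave.
Then A's statement comes out false, contradicting A being a knight.
So B is a knight.
With that fixed, C's statement is false, so C is a knave.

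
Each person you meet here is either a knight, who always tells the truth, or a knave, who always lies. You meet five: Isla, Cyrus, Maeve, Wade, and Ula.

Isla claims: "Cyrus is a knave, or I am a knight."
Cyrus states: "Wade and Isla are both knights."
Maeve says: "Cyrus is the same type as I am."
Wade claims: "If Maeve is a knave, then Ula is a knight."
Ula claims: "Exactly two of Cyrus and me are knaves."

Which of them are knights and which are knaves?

Consider Isla. Suppose Isla is a knave.
Then no assignment of the remaining roles makes every statement match its speaker's type — contradiction.
So Isla is a knight.
Consider Cyrus. Suppose Cyrus is a knave.
Then whichever role Maeve has, Maeve's statement has the wrong truth value — contradiction.
So Cyrus is a knight.
With that fixed, Ula's statement is false, so Ula is a knave.
Consider Maeve. Suppose Maeve is a knave.
Then no assignment of the remaining roles makes every statement match its speaker's type — contradiction.
So Maeve is a knight.
With that fixed, Wade's statement is true, so Wade is a knight.

Isla: knight, Cyrus: knight, Maeve: knight, Wade: knight, Ula: knave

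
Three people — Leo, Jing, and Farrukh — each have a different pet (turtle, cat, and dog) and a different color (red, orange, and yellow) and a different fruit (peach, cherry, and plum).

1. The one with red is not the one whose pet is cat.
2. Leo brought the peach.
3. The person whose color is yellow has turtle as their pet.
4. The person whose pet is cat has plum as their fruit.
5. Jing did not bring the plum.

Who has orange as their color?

Farrukh

With clues 1–4, Leo is impossible for the one with color orange.
With clues 1–5, Jing is impossible for the one with color orange.
That leaves Farrukh.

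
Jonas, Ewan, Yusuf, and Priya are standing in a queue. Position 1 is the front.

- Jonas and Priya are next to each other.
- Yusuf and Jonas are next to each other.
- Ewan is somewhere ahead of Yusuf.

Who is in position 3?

Jonas

With clues 1–2, Ewan is ruled out for position 3.
With clues 1–3, Priya and Yusuf are ruled out for position 3.
So position 3 is Jonas.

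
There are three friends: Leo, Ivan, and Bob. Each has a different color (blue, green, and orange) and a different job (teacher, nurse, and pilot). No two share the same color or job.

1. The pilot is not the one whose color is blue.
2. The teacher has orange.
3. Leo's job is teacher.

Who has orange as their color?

Leo

With clues 1–3, Bob and Ivan are impossible for the one with color orange.
That leaves Leo.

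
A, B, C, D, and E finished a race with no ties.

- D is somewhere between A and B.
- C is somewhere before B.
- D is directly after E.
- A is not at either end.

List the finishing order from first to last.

C, A, E, D, B

From clue 1: D is in {2,3,4}.
From clues 1–3: B is in {2,5}.
From clues 1–4: C → place 1, A → place 2, E → place 3, D → place 4, B → place 5.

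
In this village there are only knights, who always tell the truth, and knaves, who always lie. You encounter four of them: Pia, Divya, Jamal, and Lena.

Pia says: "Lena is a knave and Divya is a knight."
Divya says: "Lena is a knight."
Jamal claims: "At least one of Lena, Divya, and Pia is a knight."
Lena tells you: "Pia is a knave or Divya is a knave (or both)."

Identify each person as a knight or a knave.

Pia: knave, Divya: knight, Jamal: knight, Lena: knight

Consider Pia. Suppose Pia is a knight.
Then no assignment of the remaining roles makes every statement match its speaker's type — contradiction.
So Pia is a knave.
With that fixed, Lena's statement is true, so Lena is a knight.
With that fixed, Divya's statement is true, so Divya is a knight.
With that fixed, Jamal's statement is true, so Jamal is a knight.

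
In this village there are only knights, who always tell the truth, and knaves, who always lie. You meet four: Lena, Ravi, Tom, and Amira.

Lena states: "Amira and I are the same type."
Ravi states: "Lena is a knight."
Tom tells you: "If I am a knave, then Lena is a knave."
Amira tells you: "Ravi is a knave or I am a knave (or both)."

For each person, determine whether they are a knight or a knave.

Lena: knave, Ravi: knave, Tom: knight, Amira: knight

Consider Lena. Suppose Lena is a knight.
Then no assignment of the remaining roles makes every statement match its speaker's type — contradiction.
So Lena is a knave.
With that fixed, Ravi's statement is false, so Ravi is a knave.
With that fixed, Tom's statement is true, so Tom is a knight.
With that fixed, Amira's statement is true, so Amira is a knight.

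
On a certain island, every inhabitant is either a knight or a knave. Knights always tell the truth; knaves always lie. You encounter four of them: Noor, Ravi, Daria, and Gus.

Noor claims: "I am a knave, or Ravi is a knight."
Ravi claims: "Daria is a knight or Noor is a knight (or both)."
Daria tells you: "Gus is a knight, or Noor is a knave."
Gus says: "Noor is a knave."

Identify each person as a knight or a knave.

Consider Noor. Suppose Noor is a knave.
Then Noor's own statement would have to be false, but it can't be — contradiction.
So Noor is a knight.
With that fixed, Ravi's statement is true, so Ravi is a knight.
With that fixed, Gus's statement is false, so Gus is a knave.
With that fixed, Daria's statement is false, so Daria is a knave.

Noor: knight, Ravi: knight, Daria: knave, Gus: knave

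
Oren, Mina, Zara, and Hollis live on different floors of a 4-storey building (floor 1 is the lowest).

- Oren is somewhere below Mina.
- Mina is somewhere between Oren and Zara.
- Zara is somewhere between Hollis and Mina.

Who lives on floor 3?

With clues 1–2, Oren is ruled out for floor 3.
With clues 1–3, Hollis and Mina are ruled out for floor 3.
So floor 3 is Zara.

Zara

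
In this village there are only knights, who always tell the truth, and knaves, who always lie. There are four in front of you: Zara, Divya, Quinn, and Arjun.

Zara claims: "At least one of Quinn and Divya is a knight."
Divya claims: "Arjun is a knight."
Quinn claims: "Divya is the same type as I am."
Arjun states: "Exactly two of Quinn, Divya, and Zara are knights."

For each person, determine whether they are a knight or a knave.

Zara: knight, Divya: knight, Quinn: knave, Arjun: knight

Consider Zara. Suppose Zara is a knave.
Then no assignment of the remaining roles makes every statement match its speaker's type — contradiction.
So Zara is a knight.
Consider Divya. Suppose Divya is a knave.
Then whichever role Quinn has, Quinn's statement has the wrong truth value — contradiction.
So Divya is a knight.
Consider Quinn. Suppose Quinn is a knight.
Then no assignment of the remaining roles makes every statement match its speaker's type — contradiction.
So Quinn is a knave.
With that fixed, Arjun's statement is true, so Arjun is a knight.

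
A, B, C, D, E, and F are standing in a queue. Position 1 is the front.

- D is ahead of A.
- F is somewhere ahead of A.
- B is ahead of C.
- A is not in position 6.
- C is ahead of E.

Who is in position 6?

With clue 1, D is ruled out for position 6.
With clues 1–2, F is ruled out for position 6.
With clues 1–3, B is ruled out for position 6.
With clues 1–4, A is ruled out for position 6.
With clues 1–5, C is ruled out for position 6.
So position 6 is E.

E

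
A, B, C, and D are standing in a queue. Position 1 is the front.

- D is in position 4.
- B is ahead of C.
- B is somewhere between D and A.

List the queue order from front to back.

A, B, C, D

From clue 1: D → position 4.
From clues 1–2: B is in {1,2}.
From clues 1–3: A → position 1, B → position 2, C → position 3.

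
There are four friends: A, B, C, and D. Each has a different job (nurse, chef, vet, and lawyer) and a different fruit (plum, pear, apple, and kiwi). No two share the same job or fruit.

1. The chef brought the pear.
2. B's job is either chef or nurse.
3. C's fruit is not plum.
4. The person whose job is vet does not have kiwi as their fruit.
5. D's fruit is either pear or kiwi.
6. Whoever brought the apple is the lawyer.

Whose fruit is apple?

With clues 1–5, D is impossible for the one with fruit apple.
With clues 1–6, A and B are impossible for the one with fruit apple.
That leaves C.

C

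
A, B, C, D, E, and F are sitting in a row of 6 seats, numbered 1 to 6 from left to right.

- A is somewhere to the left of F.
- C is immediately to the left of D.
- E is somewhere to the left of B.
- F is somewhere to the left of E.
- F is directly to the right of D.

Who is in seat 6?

With clue 1, A is ruled out for seat 6.
With clues 1–2, C is ruled out for seat 6.
With clues 1–3, E is ruled out for seat 6.
With clues 1–4, F is ruled out for seat 6.
With clues 1–5, D is ruled out for seat 6.
So seat 6 is B.

B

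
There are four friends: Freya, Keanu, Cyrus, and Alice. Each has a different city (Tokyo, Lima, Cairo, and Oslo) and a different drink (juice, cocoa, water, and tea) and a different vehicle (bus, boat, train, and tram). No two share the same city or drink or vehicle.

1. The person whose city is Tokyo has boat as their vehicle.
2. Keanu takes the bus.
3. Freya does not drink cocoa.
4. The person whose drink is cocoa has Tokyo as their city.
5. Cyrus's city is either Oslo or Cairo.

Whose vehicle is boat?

With clues 1–2, Keanu is impossible for the one with vehicle boat.
With clues 1–4, Freya is impossible for the one with vehicle boat.
With clues 1–5, Cyrus is impossible for the one with vehicle boat.
That leaves Alice.

Alice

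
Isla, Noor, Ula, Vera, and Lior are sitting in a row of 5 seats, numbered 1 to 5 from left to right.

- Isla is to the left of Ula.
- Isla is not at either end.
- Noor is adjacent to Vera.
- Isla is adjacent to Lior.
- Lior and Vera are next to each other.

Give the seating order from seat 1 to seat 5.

From clue 1: Isla is in {1,2,3,4}.
From clues 1–2: Isla is in {2,3,4}.
From clues 1–4: Ula is in {3,5}.
From clues 1–5: Noor → seat 1, Vera → seat 2, Lior → seat 3, Isla → seat 4, Ula → seat 5.

Noor, Vera, Lior, Isla, Ula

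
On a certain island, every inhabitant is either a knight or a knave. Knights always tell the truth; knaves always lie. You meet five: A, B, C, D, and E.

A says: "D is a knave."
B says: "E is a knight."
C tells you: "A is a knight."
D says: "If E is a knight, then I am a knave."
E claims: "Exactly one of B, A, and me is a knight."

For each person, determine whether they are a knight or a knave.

Consider A. Suppose A is a knight.
Then no assignment of the remaining roles makes every statement match its speaker's type — contradiction.
So A is a knave.
With that fixed, C's statement is false, so C is a knave.
Consider B. Suppose B is a knight.
Then whichever role E has, E's statement has the wrong truth value — contradiction.
So B is a knave.
Consider D. Suppose D is a knave.
Then A's statement comes out true, contradicting A being a knave.
So D is a knight.
Consider E. Suppose E is a knight.
Then B's statement comes out true, contradicting B being a knave.
So E is a knave.

A: knave, B: knave, C: knave, D: knight, E: knave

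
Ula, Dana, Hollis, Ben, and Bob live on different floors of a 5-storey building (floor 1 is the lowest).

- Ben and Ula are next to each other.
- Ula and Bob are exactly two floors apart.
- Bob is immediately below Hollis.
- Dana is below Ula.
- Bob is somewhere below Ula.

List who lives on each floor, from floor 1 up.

Dana, Bob, Hollis, Ula, Ben

From clues 1–3: Dana is in {1,3,5}.
From clues 1–4: Dana → floor 1.
From clues 1–5: Bob → floor 2, Hollis → floor 3, Ula → floor 4, Ben → floor 5.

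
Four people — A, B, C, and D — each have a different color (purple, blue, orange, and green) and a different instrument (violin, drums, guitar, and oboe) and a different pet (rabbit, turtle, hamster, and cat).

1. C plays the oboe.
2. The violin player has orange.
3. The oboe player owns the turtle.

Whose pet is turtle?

C

With clues 1–3, A, B, and D are impossible for the one with pet turtle.
That leaves C.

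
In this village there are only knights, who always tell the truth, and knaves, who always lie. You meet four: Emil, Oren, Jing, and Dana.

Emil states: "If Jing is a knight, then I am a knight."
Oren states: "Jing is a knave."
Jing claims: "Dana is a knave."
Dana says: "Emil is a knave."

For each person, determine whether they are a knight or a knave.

Consider Emil. Suppose Emil is a knave.
Then no assignment of the remaining roles makes every statement match its speaker's type — contradiction.
So Emil is a knight.
With that fixed, Dana's statement is false, so Dana is a knave.
With that fixed, Jing's statement is true, so Jing is a knight.
With that fixed, Oren's statement is false, so Oren is a knave.

Emil: knight, Oren: knave, Jing: knight, Dana: knave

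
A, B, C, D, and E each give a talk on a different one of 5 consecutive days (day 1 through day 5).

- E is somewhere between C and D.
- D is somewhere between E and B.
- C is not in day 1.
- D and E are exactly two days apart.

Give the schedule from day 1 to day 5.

B, D, A, E, C

From clue 1: E is in {2,3,4}.
From clues 1–2: D is in {2,3,4}.
From clues 1–3: E is in {3,4}.
From clues 1–4: B → day 1, D → day 2, A → day 3, E → day 4, C → day 5.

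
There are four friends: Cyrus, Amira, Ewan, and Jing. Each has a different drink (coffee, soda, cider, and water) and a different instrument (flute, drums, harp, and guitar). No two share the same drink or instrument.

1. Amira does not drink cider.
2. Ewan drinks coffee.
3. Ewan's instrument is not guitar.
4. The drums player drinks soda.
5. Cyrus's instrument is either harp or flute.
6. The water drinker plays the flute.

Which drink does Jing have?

With clues 1–2, coffee is impossible for Jing's drink.
With clues 1–6, soda and water are impossible for Jing's drink.
That leaves cider.

cider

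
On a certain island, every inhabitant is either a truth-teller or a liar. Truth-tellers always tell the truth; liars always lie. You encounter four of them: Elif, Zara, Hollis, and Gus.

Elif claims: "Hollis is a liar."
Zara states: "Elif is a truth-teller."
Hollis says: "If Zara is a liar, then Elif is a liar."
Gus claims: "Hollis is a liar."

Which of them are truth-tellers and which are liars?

Consider Elif. Suppose Elif is a truth-teller.
Then no assignment of the remaining roles makes every statement match its speaker's type — contradiction.
So Elif is a liar.
With that fixed, Zara's statement is false, so Zara is a liar.
With that fixed, Hollis's statement is true, so Hollis is a truth-teller.
With that fixed, Gus's statement is false, so Gus is a liar.

Elif: liar, Zara: liar, Hollis: truth-teller, Gus: liar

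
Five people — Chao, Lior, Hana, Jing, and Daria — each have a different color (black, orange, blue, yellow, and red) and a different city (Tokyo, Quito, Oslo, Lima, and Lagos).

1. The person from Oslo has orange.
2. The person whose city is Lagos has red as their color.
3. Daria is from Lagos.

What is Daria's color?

red

With clues 1–3, black, blue, orange, and yellow are impossible for Daria's color.
That leaves red.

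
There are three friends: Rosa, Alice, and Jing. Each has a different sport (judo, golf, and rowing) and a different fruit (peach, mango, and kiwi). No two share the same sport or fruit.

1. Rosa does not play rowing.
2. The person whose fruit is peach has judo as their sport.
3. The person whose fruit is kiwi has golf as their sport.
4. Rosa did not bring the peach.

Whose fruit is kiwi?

Rosa

With clues 1–4, Alice and Jing are impossible for the one with fruit kiwi.
That leaves Rosa.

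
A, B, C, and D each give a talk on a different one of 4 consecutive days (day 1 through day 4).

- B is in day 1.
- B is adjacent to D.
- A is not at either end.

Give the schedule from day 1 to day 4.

From clue 1: B → day 1.
From clues 1–2: D → day 2.
From clues 1–3: A → day 3, C → day 4.

B, D, A, C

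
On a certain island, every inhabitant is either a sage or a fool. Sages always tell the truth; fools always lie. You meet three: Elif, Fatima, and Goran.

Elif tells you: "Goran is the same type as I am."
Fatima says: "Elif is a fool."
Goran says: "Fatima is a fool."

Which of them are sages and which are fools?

Consider Elif. Suppose Elif is a fool.
Then no assignment of the remaining roles makes every statement match its speaker's type — contradiction.
So Elif is a sage.
With that fixed, Fatima's statement is false, so Fatima is a fool.
With that fixed, Goran's statement is true, so Goran is a sage.

Elif: sage, Fatima: fool, Goran: sage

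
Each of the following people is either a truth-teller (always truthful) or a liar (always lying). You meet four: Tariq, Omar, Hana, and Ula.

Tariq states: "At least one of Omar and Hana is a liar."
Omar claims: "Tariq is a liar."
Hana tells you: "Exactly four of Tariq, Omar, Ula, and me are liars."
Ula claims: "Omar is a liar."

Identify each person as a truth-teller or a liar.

Consider Tariq. Suppose Tariq is a liar.
Then no assignment of the remaining roles makes every statement match its speaker's type — contradiction.
So Tariq is a truth-teller.
With that fixed, Omar's statement is false, so Omar is a liar.
With that fixed, Hana's statement is false, so Hana is a liar.
With that fixed, Ula's statement is true, so Ula is a truth-teller.

Tariq: truth-teller, Omar: liar, Hana: liar, Ula: truth-teller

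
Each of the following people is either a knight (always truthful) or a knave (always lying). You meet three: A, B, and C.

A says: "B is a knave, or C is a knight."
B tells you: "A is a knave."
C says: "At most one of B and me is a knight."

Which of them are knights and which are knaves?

Consider A. Suppose A is a knave.
Then no assignment of the remaining roles makes every statement match its speaker's type — contradiction.
So A is a knight.
With that fixed, B's statement is false, so B is a knave.
With that fixed, C's statement is true, so C is a knight.

A: knight, B: knave, C: knight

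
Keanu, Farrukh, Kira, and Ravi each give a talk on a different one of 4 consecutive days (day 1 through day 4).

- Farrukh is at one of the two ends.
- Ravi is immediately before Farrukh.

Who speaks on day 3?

With clue 1, Farrukh is ruled out for day 3.
With clues 1–2, Keanu and Kira are ruled out for day 3.
So day 3 is Ravi.

Ravi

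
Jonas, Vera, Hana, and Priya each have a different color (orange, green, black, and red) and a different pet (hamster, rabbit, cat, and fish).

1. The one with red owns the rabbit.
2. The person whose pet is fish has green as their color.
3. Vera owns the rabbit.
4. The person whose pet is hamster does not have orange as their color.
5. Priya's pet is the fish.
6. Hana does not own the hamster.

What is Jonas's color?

With clues 1–3, red is impossible for Jonas's color.
With clues 1–5, green is impossible for Jonas's color.
With clues 1–6, orange is impossible for Jonas's color.
That leaves black.

black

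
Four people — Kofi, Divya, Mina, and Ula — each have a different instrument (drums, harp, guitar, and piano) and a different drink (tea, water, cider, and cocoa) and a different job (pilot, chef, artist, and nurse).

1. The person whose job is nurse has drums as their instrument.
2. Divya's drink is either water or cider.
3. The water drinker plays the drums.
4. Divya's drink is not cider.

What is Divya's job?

With clues 1–4, artist, chef, and pilot are impossible for Divya's job.
That leaves nurse.

nurse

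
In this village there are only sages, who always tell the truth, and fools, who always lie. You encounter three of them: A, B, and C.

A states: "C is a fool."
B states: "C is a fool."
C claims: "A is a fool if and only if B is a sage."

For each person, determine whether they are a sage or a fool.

Consider A. Suppose A is a fool.
Then no assignment of the remaining roles makes every statement match its speaker's type — contradiction.
So A is a sage.
Consider B. Suppose B is a fool.
Then no assignment of the remaining roles makes every statement match its speaker's type — contradiction.
So B is a sage.
With that fixed, C's statement is false, so C is a fool.

A: sage, B: sage, C: fool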